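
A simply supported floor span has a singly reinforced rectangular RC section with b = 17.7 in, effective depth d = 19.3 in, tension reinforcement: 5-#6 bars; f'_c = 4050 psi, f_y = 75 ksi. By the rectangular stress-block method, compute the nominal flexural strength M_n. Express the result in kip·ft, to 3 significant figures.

M_n ≈ 247 kip·ft

A_s = 5 × 0.44 = 2.2 in².
T = A_s f_y = 2.2 × 75 = 165 kips.
a = T/(0.85 f'_c b) = 165/(0.85 × 4.05 × 17.7) = 2.708 in.
M_n = T(d − a/2) = 165 × (19.3 − 1.354) = 2961.1 kip·in = 2961.1/12 = 246.76 kip·ft.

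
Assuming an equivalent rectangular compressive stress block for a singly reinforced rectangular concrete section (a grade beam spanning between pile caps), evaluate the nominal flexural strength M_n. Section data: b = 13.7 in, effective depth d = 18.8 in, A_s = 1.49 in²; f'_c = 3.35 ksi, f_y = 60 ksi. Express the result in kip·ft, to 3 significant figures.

T = A_s f_y = 1.49 × 60 = 89.4 kips.
a = T/(0.85 f'_c b) = 89.4/(0.85 × 3.35 × 13.7) = 2.292 in.
M_n = T(d − a/2) = 89.4 × (18.8 − 1.146) = 1578.3 kip·in = 1578.3/12 = 131.53 kip·ft.

M_n ≈ 132 kip·ft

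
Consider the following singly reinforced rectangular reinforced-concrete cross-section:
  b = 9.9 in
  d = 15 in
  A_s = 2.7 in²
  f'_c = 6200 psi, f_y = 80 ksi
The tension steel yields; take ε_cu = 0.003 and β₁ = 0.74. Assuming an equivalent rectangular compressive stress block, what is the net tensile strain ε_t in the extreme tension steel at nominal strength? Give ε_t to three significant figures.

a = A_s f_y/(0.85 f'_c b) = 4.140 in.
β₁ = 0.74, so c = a/β₁ = 4.140/0.74 = 5.595 in.
From the linear strain diagram with ε_cu = 0.003: ε_t = 0.003 (d − c)/c = 0.003 × (15 − 5.595)/5.595 = 0.00504.
Since ε_t ≥ 0.005, the section is tension-controlled.

ε_t ≈ 0.00504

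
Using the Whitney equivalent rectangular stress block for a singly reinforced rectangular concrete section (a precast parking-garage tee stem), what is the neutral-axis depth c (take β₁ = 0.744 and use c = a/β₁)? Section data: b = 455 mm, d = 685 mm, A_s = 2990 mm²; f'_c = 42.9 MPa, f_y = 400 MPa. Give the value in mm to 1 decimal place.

T = A_s f_y = 2990 × 400 = 1196000 N = 1196 kN.
Setting C = 0.85 f'_c a b equal to T: a = 1196000/(0.85 × 42.9 × 455) = 72.085 mm.
With β₁ = 0.744, c = a/β₁ = 72.085/0.744 = 96.9 mm.

c ≈ 96.9 mm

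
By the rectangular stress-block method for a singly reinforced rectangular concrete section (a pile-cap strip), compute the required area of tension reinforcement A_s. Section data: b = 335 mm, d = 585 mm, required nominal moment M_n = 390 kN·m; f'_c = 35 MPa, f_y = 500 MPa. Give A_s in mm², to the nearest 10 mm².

With M_n = 0.85 f'_c a b (d − a/2), solve the quadratic for a:
a = d − √(d² − 2M_n/(0.85 f'_c b)) = 585 − √(585² − 2 × 390×10⁶/(0.85 × 35 × 335)) = 71.23 mm.
A_s = 0.85 f'_c a b / f_y = 0.85 × 35 × 71.23 × 335 / 500 = 1419.8 mm².

A_s ≈ 1420 mm²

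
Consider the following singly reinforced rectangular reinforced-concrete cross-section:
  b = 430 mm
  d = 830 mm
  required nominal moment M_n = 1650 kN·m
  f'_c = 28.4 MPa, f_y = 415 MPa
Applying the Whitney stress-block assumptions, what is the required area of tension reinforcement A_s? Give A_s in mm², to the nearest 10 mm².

With M_n = 0.85 f'_c a b (d − a/2), solve the quadratic for a:
a = d − √(d² − 2M_n/(0.85 f'_c b)) = 830 − √(830² − 2 × 1650×10⁶/(0.85 × 28.4 × 430)) = 220.91 mm.
A_s = 0.85 f'_c a b / f_y = 0.85 × 28.4 × 220.91 × 430 / 415 = 5525.5 mm².

A_s ≈ 5530 mm²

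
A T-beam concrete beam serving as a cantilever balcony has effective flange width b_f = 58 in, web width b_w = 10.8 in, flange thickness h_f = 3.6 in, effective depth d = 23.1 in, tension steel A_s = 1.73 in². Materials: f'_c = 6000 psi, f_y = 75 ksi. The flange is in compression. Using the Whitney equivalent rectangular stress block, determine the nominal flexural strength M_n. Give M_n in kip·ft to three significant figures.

Tension: T = A_s f_y = 1.73 × 75 = 129.75 kips.
Try a within the flange: a = T/(0.85 f'_c b_f) = 129.75/(0.85 × 6 × 58) = 0.439 in.
Since a = 0.439 ≤ h_f = 3.6 in, the stress block lies entirely in the flange; analyse as a rectangular beam of width b_f.
M_n = T(d − a/2) = 129.75 × (23.1 − 0.2195) = 2968.7 kip·in.
M_n = 2968.7/12 = 247.39 kip·ft.

M_n ≈ 247 kip·ft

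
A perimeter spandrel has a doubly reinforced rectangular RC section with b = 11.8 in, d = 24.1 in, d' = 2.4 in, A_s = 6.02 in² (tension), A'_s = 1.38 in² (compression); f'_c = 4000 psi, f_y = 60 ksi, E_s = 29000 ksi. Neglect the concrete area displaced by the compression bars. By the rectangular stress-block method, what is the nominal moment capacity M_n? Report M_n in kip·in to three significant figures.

M_n ≈ 7540 kip·in

Assume both steels yield.
a = (A_s − A'_s) f_y/(0.85 f'_c b) = (6.02 − 1.38) × 60/(0.85 × 4 × 11.8) = 6.939 in.
c = a/β₁ = 6.939/0.85 = 8.164 in; ε'_s = 0.003(c − d')/c = 0.0021 ≥ ε_y = 0.0021, so the compression steel yields.
M_n = (A_s − A'_s) f_y (d − a/2) + A'_s f_y (d − d') = 278.4 × (24.1 − 3.4695) + 82.8 × (24.1 − 2.4) = 5743.5 + 1796.8 = 7540.3 kip·in.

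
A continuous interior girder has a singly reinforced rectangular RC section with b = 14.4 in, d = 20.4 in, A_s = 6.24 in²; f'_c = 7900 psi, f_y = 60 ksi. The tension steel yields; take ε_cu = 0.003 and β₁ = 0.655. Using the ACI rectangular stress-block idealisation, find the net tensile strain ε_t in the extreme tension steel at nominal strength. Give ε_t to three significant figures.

a = A_s f_y/(0.85 f'_c b) = 3.872 in.
β₁ = 0.655, so c = a/β₁ = 3.872/0.655 = 5.911 in.
From the linear strain diagram with ε_cu = 0.003: ε_t = 0.003 (d − c)/c = 0.003 × (20.4 − 5.911)/5.911 = 0.00735.
Since ε_t ≥ 0.005, the section is tension-controlled.

ε_t ≈ 0.00735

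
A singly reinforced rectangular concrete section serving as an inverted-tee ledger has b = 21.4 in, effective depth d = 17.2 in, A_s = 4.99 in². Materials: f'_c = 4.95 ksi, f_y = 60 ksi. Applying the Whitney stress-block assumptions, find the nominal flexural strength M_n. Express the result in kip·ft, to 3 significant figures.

T = A_s f_y = 4.99 × 60 = 299.4 kips.
a = T/(0.85 f'_c b) = 299.4/(0.85 × 4.95 × 21.4) = 3.325 in.
M_n = T(d − a/2) = 299.4 × (17.2 − 1.6625) = 4651.9 kip·in = 4651.9/12 = 387.66 kip·ft.

M_n ≈ 388 kip·ft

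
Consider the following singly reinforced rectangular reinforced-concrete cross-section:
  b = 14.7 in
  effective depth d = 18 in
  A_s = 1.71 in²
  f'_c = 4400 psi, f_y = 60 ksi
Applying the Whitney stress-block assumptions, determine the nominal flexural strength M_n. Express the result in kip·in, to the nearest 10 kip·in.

T = A_s f_y = 1.71 × 60 = 102.6 kips.
a = T/(0.85 f'_c b) = 102.6/(0.85 × 4.4 × 14.7) = 1.866 in.
M_n = T(d − a/2) = 102.6 × (18 − 0.933) = 1751.1 kip·in.

M_n ≈ 1750 kip·in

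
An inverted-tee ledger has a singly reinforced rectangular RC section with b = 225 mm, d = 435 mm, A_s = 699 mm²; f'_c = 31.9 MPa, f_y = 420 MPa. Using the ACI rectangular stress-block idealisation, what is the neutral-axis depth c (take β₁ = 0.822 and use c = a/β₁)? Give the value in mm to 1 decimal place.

T = A_s f_y = 699 × 420 = 293580 N = 293.58 kN.
Setting C = 0.85 f'_c a b equal to T: a = 293580/(0.85 × 31.9 × 225) = 48.121 mm.
With β₁ = 0.822, c = a/β₁ = 48.121/0.822 = 58.5 mm.

c ≈ 58.5 mm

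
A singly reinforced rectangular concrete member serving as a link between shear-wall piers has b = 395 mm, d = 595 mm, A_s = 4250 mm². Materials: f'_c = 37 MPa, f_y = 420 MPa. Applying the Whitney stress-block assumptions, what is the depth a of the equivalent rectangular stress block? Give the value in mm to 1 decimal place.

T = A_s f_y = 4250 × 420 = 1785000 N = 1785 kN.
Setting C = 0.85 f'_c a b equal to T: a = 1785000/(0.85 × 37 × 395) = 143.7 mm.

a ≈ 143.7 mm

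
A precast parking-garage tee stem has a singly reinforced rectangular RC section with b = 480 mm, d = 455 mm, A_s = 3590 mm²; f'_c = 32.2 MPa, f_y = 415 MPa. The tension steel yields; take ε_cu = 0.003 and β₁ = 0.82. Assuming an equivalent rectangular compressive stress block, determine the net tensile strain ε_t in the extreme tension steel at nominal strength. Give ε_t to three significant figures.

ε_t ≈ 0.00687

a = A_s f_y/(0.85 f'_c b) = 113.40 mm.
β₁ = 0.82, so c = a/β₁ = 113.40/0.82 = 138.29 mm.
From the linear strain diagram with ε_cu = 0.003: ε_t = 0.003 (d − c)/c = 0.003 × (455 − 138.29)/138.29 = 0.00687.
Since ε_t ≥ 0.005, the section is tension-controlled.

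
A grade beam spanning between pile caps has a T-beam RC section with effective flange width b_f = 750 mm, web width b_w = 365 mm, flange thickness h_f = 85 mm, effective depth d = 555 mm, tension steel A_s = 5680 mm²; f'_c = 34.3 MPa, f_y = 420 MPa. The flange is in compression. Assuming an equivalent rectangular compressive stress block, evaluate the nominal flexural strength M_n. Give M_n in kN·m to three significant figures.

Tension: T = A_s f_y = 5680 × 420 = 2385600 N.
Try a within the flange: a = T/(0.85 f'_c b_f) = 2385600/(0.85 × 34.3 × 750) = 109.10 mm.
a = 109.10 > h_f = 85 mm: the block extends into the web. Split into flange-overhang and web parts.
C_f = 0.85 f'_c (b_f − b_w) h_f = 0.85 × 34.3 × (750 − 365) × 85 = 954097 N.
Remaining web compression depth: a_w = (T − C_f)/(0.85 f'_c b_w) = (2385600 − 954097)/(0.85 × 34.3 × 365) = 134.52 mm.
M_n = C_f(d − h_f/2) + (T − C_f)(d − a_w/2) = 954097 × (555 − 42.5) + 1431503 × (555 − 67.26) = 488.97 + 698.20 = 1187.17 × 10⁶ N·mm.
M_n = 1187.17 kN·m.

M_n ≈ 1190 kN·m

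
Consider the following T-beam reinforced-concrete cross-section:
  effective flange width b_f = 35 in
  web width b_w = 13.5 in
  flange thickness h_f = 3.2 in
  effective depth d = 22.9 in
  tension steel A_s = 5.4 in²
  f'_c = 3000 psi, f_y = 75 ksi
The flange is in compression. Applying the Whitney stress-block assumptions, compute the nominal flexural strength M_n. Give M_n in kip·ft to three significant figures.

M_n ≈ 686 kip·ft

Tension: T = A_s f_y = 5.4 × 75 = 405 kips.
Try a within the flange: a = T/(0.85 f'_c b_f) = 405/(0.85 × 3 × 35) = 4.538 in.
a = 4.538 > h_f = 3.2 in: the block extends into the web. Split into flange-overhang and web parts.
C_f = 0.85 f'_c (b_f − b_w) h_f = 0.85 × 3 × (35 − 13.5) × 3.2 = 175.4 kips.
Remaining web compression depth: a_w = (T − C_f)/(0.85 f'_c b_w) = (405 − 175.4)/(0.85 × 3 × 13.5) = 6.670 in.
M_n = C_f(d − h_f/2) + (T − C_f)(d − a_w/2) = 175.4 × (22.9 − 1.6) + 229.6 × (22.9 − 3.335) = 3736.0 + 4492.1 = 8228.1 kip·in.
M_n = 8228.1/12 = 685.68 kip·ft.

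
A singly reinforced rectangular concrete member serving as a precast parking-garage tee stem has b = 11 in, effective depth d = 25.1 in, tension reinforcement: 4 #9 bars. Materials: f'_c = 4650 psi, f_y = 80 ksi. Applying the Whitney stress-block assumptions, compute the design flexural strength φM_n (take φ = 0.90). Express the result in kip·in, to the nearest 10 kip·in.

A_s = 4 × 1 = 4 in².
T = A_s f_y = 4 × 80 = 320 kips.
a = T/(0.85 f'_c b) = 320/(0.85 × 4.65 × 11) = 7.360 in.
M_n = T(d − a/2) = 320 × (25.1 − 3.68) = 6854.4 kip·in.
φM_n = 0.90 × 6854.4 = 6169.0 kip·in.

φM_n ≈ 6170 kip·in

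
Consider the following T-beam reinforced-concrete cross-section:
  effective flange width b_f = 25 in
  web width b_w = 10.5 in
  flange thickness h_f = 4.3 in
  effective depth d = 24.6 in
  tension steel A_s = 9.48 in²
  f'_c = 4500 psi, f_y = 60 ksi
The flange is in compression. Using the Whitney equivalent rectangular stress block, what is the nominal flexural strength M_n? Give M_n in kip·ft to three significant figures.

Tension: T = A_s f_y = 9.48 × 60 = 568.8 kips.
Try a within the flange: a = T/(0.85 f'_c b_f) = 568.8/(0.85 × 4.5 × 25) = 5.948 in.
a = 5.948 > h_f = 4.3 in: the block extends into the web. Split into flange-overhang and web parts.
C_f = 0.85 f'_c (b_f − b_w) h_f = 0.85 × 4.5 × (25 − 10.5) × 4.3 = 238.5 kips.
Remaining web compression depth: a_w = (T − C_f)/(0.85 f'_c b_w) = (568.8 − 238.5)/(0.85 × 4.5 × 10.5) = 8.224 in.
M_n = C_f(d − h_f/2) + (T − C_f)(d − a_w/2) = 238.5 × (24.6 − 2.15) + 330.3 × (24.6 − 4.112) = 5354.3 + 6767.2 = 12121.5 kip·in.
M_n = 12121.5/12 = 1010.13 kip·ft.

M_n ≈ 1010 kip·ft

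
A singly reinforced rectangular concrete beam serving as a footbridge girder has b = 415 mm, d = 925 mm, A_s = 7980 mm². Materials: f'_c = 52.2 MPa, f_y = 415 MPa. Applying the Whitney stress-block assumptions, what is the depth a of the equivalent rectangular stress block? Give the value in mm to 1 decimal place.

a ≈ 179.9 mm

T = A_s f_y = 7980 × 415 = 3311700 N = 3311.7 kN.
Setting C = 0.85 f'_c a b equal to T: a = 3311700/(0.85 × 52.2 × 415) = 179.9 mm.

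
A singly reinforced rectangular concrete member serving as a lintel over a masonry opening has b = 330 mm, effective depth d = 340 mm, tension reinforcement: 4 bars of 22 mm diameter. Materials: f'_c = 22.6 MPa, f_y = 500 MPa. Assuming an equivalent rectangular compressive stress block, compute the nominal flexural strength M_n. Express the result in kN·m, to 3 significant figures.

M_n ≈ 213 kN·m

A_s = 4 × 380 = 1520 mm².
T = A_s f_y = 1520 × 500 = 760000 N = 760 kN.
From C = T: a = T/(0.85 f'_c b) = 760000/(0.85 × 22.6 × 330) = 119.89 mm.
M_n = T(d − a/2) = 760 kN × (340 − 59.945) mm = 212.84 kN·m.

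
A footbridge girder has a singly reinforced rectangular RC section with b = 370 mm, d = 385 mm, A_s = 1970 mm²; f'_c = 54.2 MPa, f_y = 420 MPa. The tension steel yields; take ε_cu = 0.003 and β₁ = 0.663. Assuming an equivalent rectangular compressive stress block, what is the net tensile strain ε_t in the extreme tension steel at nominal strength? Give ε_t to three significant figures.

a = A_s f_y/(0.85 f'_c b) = 48.54 mm.
β₁ = 0.663, so c = a/β₁ = 48.54/0.663 = 73.21 mm.
From the linear strain diagram with ε_cu = 0.003: ε_t = 0.003 (d − c)/c = 0.003 × (385 − 73.21)/73.21 = 0.0128.
Since ε_t ≥ 0.005, the section is tension-controlled.

ε_t ≈ 0.0128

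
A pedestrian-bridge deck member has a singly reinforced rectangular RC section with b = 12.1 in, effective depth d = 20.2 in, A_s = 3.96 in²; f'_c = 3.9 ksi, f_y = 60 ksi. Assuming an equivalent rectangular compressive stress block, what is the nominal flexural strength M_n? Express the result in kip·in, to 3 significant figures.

M_n ≈ 4100 kip·in

T = A_s f_y = 3.96 × 60 = 237.6 kips.
a = T/(0.85 f'_c b) = 237.6/(0.85 × 3.9 × 12.1) = 5.923 in.
M_n = T(d − a/2) = 237.6 × (20.2 − 2.9615) = 4095.9 kip·in.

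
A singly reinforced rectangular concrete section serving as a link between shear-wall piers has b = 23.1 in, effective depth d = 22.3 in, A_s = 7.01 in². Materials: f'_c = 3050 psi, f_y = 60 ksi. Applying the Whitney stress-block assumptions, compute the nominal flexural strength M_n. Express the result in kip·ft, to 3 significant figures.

T = A_s f_y = 7.01 × 60 = 420.6 kips.
a = T/(0.85 f'_c b) = 420.6/(0.85 × 3.05 × 23.1) = 7.023 in.
M_n = T(d − a/2) = 420.6 × (22.3 − 3.5115) = 7902.4 kip·in = 7902.4/12 = 658.53 kip·ft.

M_n ≈ 659 kip·ft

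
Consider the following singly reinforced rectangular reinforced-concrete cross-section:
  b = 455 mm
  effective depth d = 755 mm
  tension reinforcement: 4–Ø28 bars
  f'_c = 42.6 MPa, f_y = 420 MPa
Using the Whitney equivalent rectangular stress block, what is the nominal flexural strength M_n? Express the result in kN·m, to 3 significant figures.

A_s = 4 × 616 = 2464 mm².
T = A_s f_y = 2464 × 420 = 1034880 N = 1034.88 kN.
From C = T: a = T/(0.85 f'_c b) = 1034880/(0.85 × 42.6 × 455) = 62.81 mm.
M_n = T(d − a/2) = 1034.88 kN × (755 − 31.405) mm = 748.83 kN·m.

M_n ≈ 749 kN·m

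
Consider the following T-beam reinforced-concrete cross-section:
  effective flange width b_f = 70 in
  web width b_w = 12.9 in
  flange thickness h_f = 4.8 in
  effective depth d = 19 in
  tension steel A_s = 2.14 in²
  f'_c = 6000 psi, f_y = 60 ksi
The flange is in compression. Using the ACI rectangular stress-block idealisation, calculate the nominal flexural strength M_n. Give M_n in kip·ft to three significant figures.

Tension: T = A_s f_y = 2.14 × 60 = 128.4 kips.
Try a within the flange: a = T/(0.85 f'_c b_f) = 128.4/(0.85 × 6 × 70) = 0.360 in.
Since a = 0.360 ≤ h_f = 4.8 in, the stress block lies entirely in the flange; analyse as a rectangular beam of width b_f.
M_n = T(d − a/2) = 128.4 × (19 − 0.18) = 2416.5 kip·in.
M_n = 2416.5/12 = 201.38 kip·ft.

M_n ≈ 201 kip·ft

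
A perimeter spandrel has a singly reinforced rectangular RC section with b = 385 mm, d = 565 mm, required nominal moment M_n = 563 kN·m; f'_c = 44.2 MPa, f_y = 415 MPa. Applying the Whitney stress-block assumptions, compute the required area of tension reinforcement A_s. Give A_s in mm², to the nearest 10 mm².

With M_n = 0.85 f'_c a b (d − a/2), solve the quadratic for a:
a = d − √(d² − 2M_n/(0.85 f'_c b)) = 565 − √(565² − 2 × 563×10⁶/(0.85 × 44.2 × 385)) = 73.70 mm.
A_s = 0.85 f'_c a b / f_y = 0.85 × 44.2 × 73.70 × 385 / 415 = 2568.7 mm².

A_s ≈ 2570 mm²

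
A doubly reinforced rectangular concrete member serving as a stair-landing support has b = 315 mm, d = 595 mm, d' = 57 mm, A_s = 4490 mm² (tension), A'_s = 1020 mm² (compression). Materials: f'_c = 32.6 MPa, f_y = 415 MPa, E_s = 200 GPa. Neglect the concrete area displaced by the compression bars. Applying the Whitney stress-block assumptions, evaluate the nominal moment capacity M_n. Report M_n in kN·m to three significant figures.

Assume both tension and compression steel yield.
Net tension couple steel: A_s − A'_s = 3470 mm².
a = (A_s − A'_s) f_y / (0.85 f'_c b) = 1440050/(0.85 × 32.6 × 315) = 164.98 mm.
c = a/β₁ = 164.98/0.817 = 201.93 mm; ε'_s = 0.003(c − d')/c = 0.0022 ≥ f_y/E_s = 0.0021, so compression steel does yield.
M_n = (A_s − A'_s) f_y (d − a/2) + A'_s f_y (d − d') = [1440050 × (595 − 82.49) + 423300 × (595 − 57)] × 10⁻⁶ = 738.04 + 227.74 = 965.78 kN·m.

M_n ≈ 966 kN·m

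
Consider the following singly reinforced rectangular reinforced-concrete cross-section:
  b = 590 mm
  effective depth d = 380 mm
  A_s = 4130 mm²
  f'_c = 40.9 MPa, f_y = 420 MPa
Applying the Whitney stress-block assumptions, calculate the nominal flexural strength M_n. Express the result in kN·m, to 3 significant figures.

M_n ≈ 586 kN·m

T = A_s f_y = 4130 × 420 = 1734600 N = 1734.6 kN.
From C = T: a = T/(0.85 f'_c b) = 1734600/(0.85 × 40.9 × 590) = 84.57 mm.
M_n = T(d − a/2) = 1734.6 kN × (380 − 42.285) mm = 585.80 kN·m.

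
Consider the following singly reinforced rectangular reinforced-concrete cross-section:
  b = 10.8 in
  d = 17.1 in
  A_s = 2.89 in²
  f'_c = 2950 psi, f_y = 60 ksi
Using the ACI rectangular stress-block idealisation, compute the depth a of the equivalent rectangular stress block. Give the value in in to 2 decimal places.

T = A_s f_y = 2.89 × 60 = 173.4 kips.
a = T/(0.85 f'_c b) = 173.4/(0.85 × 2.95 × 10.8) = 6.40 in.

a ≈ 6.40 in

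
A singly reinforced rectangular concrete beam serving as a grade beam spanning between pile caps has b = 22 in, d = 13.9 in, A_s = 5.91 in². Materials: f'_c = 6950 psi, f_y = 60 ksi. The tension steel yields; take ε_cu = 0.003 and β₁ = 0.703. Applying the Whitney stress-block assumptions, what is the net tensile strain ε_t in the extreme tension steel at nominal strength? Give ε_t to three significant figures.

a = A_s f_y/(0.85 f'_c b) = 2.728 in.
β₁ = 0.703, so c = a/β₁ = 2.728/0.703 = 3.881 in.
From the linear strain diagram with ε_cu = 0.003: ε_t = 0.003 (d − c)/c = 0.003 × (13.9 − 3.881)/3.881 = 0.00774.
Since ε_t ≥ 0.005, the section is tension-controlled.

ε_t ≈ 0.00774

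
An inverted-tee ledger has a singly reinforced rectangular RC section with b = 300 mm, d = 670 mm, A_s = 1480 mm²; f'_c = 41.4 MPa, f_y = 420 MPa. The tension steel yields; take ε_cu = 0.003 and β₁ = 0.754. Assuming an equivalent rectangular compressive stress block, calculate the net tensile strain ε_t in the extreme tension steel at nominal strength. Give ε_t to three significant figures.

ε_t ≈ 0.0227

a = A_s f_y/(0.85 f'_c b) = 58.88 mm.
β₁ = 0.754, so c = a/β₁ = 58.88/0.754 = 78.09 mm.
From the linear strain diagram with ε_cu = 0.003: ε_t = 0.003 (d − c)/c = 0.003 × (670 − 78.09)/78.09 = 0.0227.
Since ε_t ≥ 0.005, the section is tension-controlled.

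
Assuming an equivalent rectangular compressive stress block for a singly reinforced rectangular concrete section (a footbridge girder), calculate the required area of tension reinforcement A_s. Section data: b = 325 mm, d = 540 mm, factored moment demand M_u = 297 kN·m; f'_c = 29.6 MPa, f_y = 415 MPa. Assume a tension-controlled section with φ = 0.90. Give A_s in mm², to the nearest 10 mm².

A_s ≈ 1590 mm²

M_n = M_u/φ = 297/0.90 = 330 kN·m.
With M_n = 0.85 f'_c a b (d − a/2), solve the quadratic for a:
a = d − √(d² − 2M_n/(0.85 f'_c b)) = 540 − √(540² − 2 × 330×10⁶/(0.85 × 29.6 × 325)) = 80.78 mm.
A_s = 0.85 f'_c a b / f_y = 0.85 × 29.6 × 80.78 × 325 / 415 = 1591.7 mm².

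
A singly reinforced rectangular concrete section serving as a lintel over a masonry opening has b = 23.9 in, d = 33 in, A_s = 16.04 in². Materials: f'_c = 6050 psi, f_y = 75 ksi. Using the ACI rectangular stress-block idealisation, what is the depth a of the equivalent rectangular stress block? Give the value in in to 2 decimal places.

a ≈ 9.79 in

T = A_s f_y = 16.04 × 75 = 1203 kips.
a = T/(0.85 f'_c b) = 1203/(0.85 × 6.05 × 23.9) = 9.79 in.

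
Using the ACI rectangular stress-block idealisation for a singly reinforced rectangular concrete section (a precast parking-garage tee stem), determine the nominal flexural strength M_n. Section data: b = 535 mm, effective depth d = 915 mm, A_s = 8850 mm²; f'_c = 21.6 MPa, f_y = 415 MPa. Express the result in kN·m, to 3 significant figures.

M_n ≈ 2670 kN·m

T = A_s f_y = 8850 × 415 = 3672750 N = 3672.75 kN.
From C = T: a = T/(0.85 f'_c b) = 3672750/(0.85 × 21.6 × 535) = 373.91 mm.
M_n = T(d − a/2) = 3672.75 kN × (915 − 186.955) mm = 2673.93 kN·m.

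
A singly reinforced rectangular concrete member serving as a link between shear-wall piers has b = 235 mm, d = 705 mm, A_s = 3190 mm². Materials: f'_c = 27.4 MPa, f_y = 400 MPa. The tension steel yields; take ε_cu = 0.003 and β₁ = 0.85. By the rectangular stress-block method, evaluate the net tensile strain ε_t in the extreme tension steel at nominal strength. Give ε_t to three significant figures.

a = A_s f_y/(0.85 f'_c b) = 233.14 mm.
β₁ = 0.85, so c = a/β₁ = 233.14/0.85 = 274.28 mm.
From the linear strain diagram with ε_cu = 0.003: ε_t = 0.003 (d − c)/c = 0.003 × (705 − 274.28)/274.28 = 0.00471.
ε_t is between 0.004 and 0.005 — transition zone.

ε_t ≈ 0.00471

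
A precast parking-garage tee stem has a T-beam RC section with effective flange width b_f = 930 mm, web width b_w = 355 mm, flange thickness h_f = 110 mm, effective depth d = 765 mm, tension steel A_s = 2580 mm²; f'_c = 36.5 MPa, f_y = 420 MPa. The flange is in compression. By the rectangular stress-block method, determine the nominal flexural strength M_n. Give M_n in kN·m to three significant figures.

Tension: T = A_s f_y = 2580 × 420 = 1083600 N.
Try a within the flange: a = T/(0.85 f'_c b_f) = 1083600/(0.85 × 36.5 × 930) = 37.56 mm.
Since a = 37.56 ≤ h_f = 110 mm, the stress block lies entirely in the flange; analyse as a rectangular beam of width b_f.
M_n = T(d − a/2) = 1083600 × (765 − 18.78) = 808.60 × 10⁶ N·mm.
M_n = 808.60 kN·m.

M_n ≈ 809 kN·m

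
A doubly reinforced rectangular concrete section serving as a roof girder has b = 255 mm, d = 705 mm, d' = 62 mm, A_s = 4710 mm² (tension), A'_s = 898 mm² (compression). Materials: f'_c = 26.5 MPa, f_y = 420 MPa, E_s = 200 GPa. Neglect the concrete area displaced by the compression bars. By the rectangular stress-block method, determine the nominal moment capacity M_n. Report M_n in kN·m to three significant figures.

Assume both tension and compression steel yield.
Net tension couple steel: A_s − A'_s = 3812 mm².
a = (A_s − A'_s) f_y / (0.85 f'_c b) = 1601040/(0.85 × 26.5 × 255) = 278.74 mm.
c = a/β₁ = 278.74/0.85 = 327.93 mm; ε'_s = 0.003(c − d')/c = 0.0024 ≥ f_y/E_s = 0.0021, so compression steel does yield.
M_n = (A_s − A'_s) f_y (d − a/2) + A'_s f_y (d − d') = [1601040 × (705 − 139.37) + 377160 × (705 − 62)] × 10⁻⁶ = 905.60 + 242.51 = 1148.11 kN·m.

M_n ≈ 1150 kN·m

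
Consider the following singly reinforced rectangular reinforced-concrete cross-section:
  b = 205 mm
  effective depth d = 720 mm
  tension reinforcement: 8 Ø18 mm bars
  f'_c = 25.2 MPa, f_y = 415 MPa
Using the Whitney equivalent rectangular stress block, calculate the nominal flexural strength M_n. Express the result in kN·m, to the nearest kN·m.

A_s = 8 × 254 = 2032 mm².
T = A_s f_y = 2032 × 415 = 843280 N = 843.28 kN.
From C = T: a = T/(0.85 f'_c b) = 843280/(0.85 × 25.2 × 205) = 192.04 mm.
M_n = T(d − a/2) = 843.28 kN × (720 − 96.02) mm = 526.19 kN·m.

M_n ≈ 526 kN·m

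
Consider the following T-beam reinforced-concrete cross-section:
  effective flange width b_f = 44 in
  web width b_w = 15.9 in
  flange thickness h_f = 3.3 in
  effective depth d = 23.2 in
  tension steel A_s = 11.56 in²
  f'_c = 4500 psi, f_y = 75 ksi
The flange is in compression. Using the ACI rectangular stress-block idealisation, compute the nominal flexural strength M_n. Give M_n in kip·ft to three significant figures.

M_n ≈ 1450 kip·ft

Tension: T = A_s f_y = 11.56 × 75 = 867 kips.
Try a within the flange: a = T/(0.85 f'_c b_f) = 867/(0.85 × 4.5 × 44) = 5.152 in.
a = 5.152 > h_f = 3.3 in: the block extends into the web. Split into flange-overhang and web parts.
C_f = 0.85 f'_c (b_f − b_w) h_f = 0.85 × 4.5 × (44 − 15.9) × 3.3 = 354.7 kips.
Remaining web compression depth: a_w = (T − C_f)/(0.85 f'_c b_w) = (867 − 354.7)/(0.85 × 4.5 × 15.9) = 8.424 in.
M_n = C_f(d − h_f/2) + (T − C_f)(d − a_w/2) = 354.7 × (23.2 − 1.65) + 512.3 × (23.2 − 4.212) = 7643.8 + 9727.6 = 17371.4 kip·in.
M_n = 17371.4/12 = 1447.62 kip·ft.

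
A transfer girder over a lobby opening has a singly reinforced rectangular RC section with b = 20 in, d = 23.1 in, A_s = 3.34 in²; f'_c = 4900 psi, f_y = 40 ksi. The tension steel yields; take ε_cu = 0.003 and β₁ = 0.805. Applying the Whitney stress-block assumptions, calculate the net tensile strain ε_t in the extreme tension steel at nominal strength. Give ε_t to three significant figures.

a = A_s f_y/(0.85 f'_c b) = 1.604 in.
β₁ = 0.805, so c = a/β₁ = 1.604/0.805 = 1.993 in.
From the linear strain diagram with ε_cu = 0.003: ε_t = 0.003 (d − c)/c = 0.003 × (23.1 − 1.993)/1.993 = 0.0318.
Since ε_t ≥ 0.005, the section is tension-controlled.

ε_t ≈ 0.0318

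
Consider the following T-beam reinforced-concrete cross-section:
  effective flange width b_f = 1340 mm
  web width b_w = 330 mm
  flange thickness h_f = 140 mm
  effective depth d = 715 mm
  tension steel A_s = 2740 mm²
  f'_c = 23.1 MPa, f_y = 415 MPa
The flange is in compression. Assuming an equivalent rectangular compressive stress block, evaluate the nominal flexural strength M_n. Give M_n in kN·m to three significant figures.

Tension: T = A_s f_y = 2740 × 415 = 1137100 N.
Try a within the flange: a = T/(0.85 f'_c b_f) = 1137100/(0.85 × 23.1 × 1340) = 43.22 mm.
Since a = 43.22 ≤ h_f = 140 mm, the stress block lies entirely in the flange; analyse as a rectangular beam of width b_f.
M_n = T(d − a/2) = 1137100 × (715 − 21.61) = 788.45 × 10⁶ N·mm.
M_n = 788.45 kN·m.

M_n ≈ 788 kN·m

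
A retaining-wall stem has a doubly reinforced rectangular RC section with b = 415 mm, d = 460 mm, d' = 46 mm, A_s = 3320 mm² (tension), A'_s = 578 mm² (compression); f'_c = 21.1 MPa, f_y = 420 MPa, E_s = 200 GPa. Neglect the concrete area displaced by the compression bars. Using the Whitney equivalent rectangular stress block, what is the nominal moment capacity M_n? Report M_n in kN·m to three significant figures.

M_n ≈ 541 kN·m

Assume both tension and compression steel yield.
Net tension couple steel: A_s − A'_s = 2742 mm².
a = (A_s − A'_s) f_y / (0.85 f'_c b) = 1151640/(0.85 × 21.1 × 415) = 154.73 mm.
c = a/β₁ = 154.73/0.85 = 182.04 mm; ε'_s = 0.003(c − d')/c = 0.0022 ≥ f_y/E_s = 0.0021, so compression steel does yield.
M_n = (A_s − A'_s) f_y (d − a/2) + A'_s f_y (d − d') = [1151640 × (460 − 77.365) + 242760 × (460 − 46)] × 10⁻⁶ = 440.66 + 100.50 = 541.16 kN·m.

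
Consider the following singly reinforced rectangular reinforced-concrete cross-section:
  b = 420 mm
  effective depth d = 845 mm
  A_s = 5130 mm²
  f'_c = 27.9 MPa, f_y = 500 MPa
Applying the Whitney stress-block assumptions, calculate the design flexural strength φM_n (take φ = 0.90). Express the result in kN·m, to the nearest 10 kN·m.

φM_n ≈ 1650 kN·m

T = A_s f_y = 5130 × 500 = 2565000 N = 2565 kN.
From C = T: a = T/(0.85 f'_c b) = 2565000/(0.85 × 27.9 × 420) = 257.52 mm.
M_n = T(d − a/2) = 2565 kN × (845 − 128.76) mm = 1837.16 kN·m.
φM_n = 0.90 × 1837.16 = 1653.44 kN·m.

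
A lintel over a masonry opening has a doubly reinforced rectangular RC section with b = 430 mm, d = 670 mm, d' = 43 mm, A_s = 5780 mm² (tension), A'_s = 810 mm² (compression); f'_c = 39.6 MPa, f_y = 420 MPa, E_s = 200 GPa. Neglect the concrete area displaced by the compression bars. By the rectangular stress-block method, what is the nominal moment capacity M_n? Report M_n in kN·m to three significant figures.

M_n ≈ 1460 kN·m

Assume both tension and compression steel yield.
Net tension couple steel: A_s − A'_s = 4970 mm².
a = (A_s − A'_s) f_y / (0.85 f'_c b) = 2087400/(0.85 × 39.6 × 430) = 144.22 mm.
c = a/β₁ = 144.22/0.767 = 188.03 mm; ε'_s = 0.003(c − d')/c = 0.0023 ≥ f_y/E_s = 0.0021, so compression steel does yield.
M_n = (A_s − A'_s) f_y (d − a/2) + A'_s f_y (d − d') = [2087400 × (670 − 72.11) + 340200 × (670 − 43)] × 10⁻⁶ = 1248.04 + 213.31 = 1461.35 kN·m.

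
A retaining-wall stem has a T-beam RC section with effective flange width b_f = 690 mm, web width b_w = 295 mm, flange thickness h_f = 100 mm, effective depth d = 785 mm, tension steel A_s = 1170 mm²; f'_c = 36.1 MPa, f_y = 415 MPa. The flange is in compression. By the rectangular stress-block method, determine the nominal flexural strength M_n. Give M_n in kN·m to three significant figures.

M_n ≈ 376 kN·m

Tension: T = A_s f_y = 1170 × 415 = 485550 N.
Try a within the flange: a = T/(0.85 f'_c b_f) = 485550/(0.85 × 36.1 × 690) = 22.93 mm.
Since a = 22.93 ≤ h_f = 100 mm, the stress block lies entirely in the flange; analyse as a rectangular beam of width b_f.
M_n = T(d − a/2) = 485550 × (785 − 11.465) = 375.59 × 10⁶ N·mm.
M_n = 375.59 kN·m.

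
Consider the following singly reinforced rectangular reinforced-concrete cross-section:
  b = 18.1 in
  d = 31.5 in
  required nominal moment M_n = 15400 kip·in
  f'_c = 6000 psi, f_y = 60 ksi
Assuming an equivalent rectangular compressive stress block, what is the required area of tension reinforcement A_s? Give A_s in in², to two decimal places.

From M_n = 0.85 f'_c a b (d − a/2):
a = d − √(d² − 2M_n/(0.85 f'_c b)) = 31.5 − √(31.5² − 2 × 15400/(0.85 × 6 × 18.1)) = 5.837 in.
A_s = 0.85 f'_c a b / f_y = 0.85 × 6 × 5.837 × 18.1 / 60 = 8.980 in².

A_s ≈ 8.98 in²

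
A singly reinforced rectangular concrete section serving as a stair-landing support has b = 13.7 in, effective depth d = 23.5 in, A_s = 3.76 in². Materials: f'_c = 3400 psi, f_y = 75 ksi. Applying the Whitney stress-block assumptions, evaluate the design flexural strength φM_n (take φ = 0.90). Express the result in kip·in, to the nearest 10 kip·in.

φM_n ≈ 5060 kip·in

T = A_s f_y = 3.76 × 75 = 282 kips.
a = T/(0.85 f'_c b) = 282/(0.85 × 3.4 × 13.7) = 7.122 in.
M_n = T(d − a/2) = 282 × (23.5 − 3.561) = 5622.8 kip·in.
φM_n = 0.90 × 5622.8 = 5060.5 kip·in.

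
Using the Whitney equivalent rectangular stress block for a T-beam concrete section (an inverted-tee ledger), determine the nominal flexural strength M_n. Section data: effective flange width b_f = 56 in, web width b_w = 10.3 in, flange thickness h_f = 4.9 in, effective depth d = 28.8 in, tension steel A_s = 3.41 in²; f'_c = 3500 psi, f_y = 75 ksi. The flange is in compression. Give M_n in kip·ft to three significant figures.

Tension: T = A_s f_y = 3.41 × 75 = 255.75 kips.
Try a within the flange: a = T/(0.85 f'_c b_f) = 255.75/(0.85 × 3.5 × 56) = 1.535 in.
Since a = 1.535 ≤ h_f = 4.9 in, the stress block lies entirely in the flange; analyse as a rectangular beam of width b_f.
M_n = T(d − a/2) = 255.75 × (28.8 − 0.7675) = 7169.3 kip·in.
M_n = 7169.3/12 = 597.44 kip·ft.

M_n ≈ 597 kip·ft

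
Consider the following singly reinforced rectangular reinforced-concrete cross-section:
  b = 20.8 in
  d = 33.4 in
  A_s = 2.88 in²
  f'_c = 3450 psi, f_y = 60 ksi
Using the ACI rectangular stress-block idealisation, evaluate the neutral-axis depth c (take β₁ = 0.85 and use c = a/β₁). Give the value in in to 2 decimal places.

T = A_s f_y = 2.88 × 60 = 172.8 kips.
a = T/(0.85 f'_c b) = 172.8/(0.85 × 3.45 × 20.8) = 2.8330 in.
With β₁ = 0.85, c = a/β₁ = 2.8330/0.85 = 3.33 in.

c ≈ 3.33 in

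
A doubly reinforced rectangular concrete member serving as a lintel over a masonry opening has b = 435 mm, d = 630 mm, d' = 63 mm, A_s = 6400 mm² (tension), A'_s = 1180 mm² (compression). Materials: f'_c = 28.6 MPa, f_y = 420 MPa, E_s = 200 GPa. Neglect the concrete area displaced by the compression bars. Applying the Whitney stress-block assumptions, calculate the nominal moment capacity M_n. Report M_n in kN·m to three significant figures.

Assume both tension and compression steel yield.
Net tension couple steel: A_s − A'_s = 5220 mm².
a = (A_s − A'_s) f_y / (0.85 f'_c b) = 2192400/(0.85 × 28.6 × 435) = 207.32 mm.
c = a/β₁ = 207.32/0.846 = 245.06 mm; ε'_s = 0.003(c − d')/c = 0.0022 ≥ f_y/E_s = 0.0021, so compression steel does yield.
M_n = (A_s − A'_s) f_y (d − a/2) + A'_s f_y (d − d') = [2192400 × (630 − 103.66) + 495600 × (630 − 63)] × 10⁻⁶ = 1153.95 + 281.01 = 1434.96 kN·m.

M_n ≈ 1430 kN·m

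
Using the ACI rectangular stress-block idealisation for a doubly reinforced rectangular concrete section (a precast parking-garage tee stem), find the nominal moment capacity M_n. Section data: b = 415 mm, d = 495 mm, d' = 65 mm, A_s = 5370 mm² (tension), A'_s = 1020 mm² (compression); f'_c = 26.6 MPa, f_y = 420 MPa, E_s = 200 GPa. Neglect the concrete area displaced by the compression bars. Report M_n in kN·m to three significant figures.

Assume both tension and compression steel yield.
Net tension couple steel: A_s − A'_s = 4350 mm².
a = (A_s − A'_s) f_y / (0.85 f'_c b) = 1827000/(0.85 × 26.6 × 415) = 194.71 mm.
c = a/β₁ = 194.71/0.85 = 229.07 mm; ε'_s = 0.003(c − d')/c = 0.0021 ≥ f_y/E_s = 0.0021, so compression steel does yield.
M_n = (A_s − A'_s) f_y (d − a/2) + A'_s f_y (d − d') = [1827000 × (495 − 97.355) + 428400 × (495 − 65)] × 10⁻⁶ = 726.50 + 184.21 = 910.71 kN·m.

M_n ≈ 911 kN·m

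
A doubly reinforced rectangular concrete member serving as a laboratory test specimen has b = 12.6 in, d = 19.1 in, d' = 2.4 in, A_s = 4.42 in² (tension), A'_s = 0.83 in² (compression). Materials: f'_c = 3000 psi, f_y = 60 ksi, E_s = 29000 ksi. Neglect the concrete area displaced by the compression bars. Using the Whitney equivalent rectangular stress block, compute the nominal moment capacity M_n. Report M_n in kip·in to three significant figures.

Assume both steels yield.
a = (A_s − A'_s) f_y/(0.85 f'_c b) = (4.42 − 0.83) × 60/(0.85 × 3 × 12.6) = 6.704 in.
c = a/β₁ = 6.704/0.85 = 7.887 in; ε'_s = 0.003(c − d')/c = 0.0021 ≥ ε_y = 0.0021, so the compression steel yields.
M_n = (A_s − A'_s) f_y (d − a/2) + A'_s f_y (d − d') = 215.4 × (19.1 − 3.352) + 49.8 × (19.1 − 2.4) = 3392.1 + 831.7 = 4223.8 kip·in.

M_n ≈ 4220 kip·in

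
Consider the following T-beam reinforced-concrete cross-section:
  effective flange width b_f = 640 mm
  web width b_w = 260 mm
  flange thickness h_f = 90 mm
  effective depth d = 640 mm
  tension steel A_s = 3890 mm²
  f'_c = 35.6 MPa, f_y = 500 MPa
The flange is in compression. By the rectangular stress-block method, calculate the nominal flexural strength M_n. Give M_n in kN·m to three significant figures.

M_n ≈ 1150 kN·m

Tension: T = A_s f_y = 3890 × 500 = 1945000 N.
Try a within the flange: a = T/(0.85 f'_c b_f) = 1945000/(0.85 × 35.6 × 640) = 100.43 mm.
a = 100.43 > h_f = 90 mm: the block extends into the web. Split into flange-overhang and web parts.
C_f = 0.85 f'_c (b_f − b_w) h_f = 0.85 × 35.6 × (640 − 260) × 90 = 1034892 N.
Remaining web compression depth: a_w = (T − C_f)/(0.85 f'_c b_w) = (1945000 − 1034892)/(0.85 × 35.6 × 260) = 115.68 mm.
M_n = C_f(d − h_f/2) + (T − C_f)(d − a_w/2) = 1034892 × (640 − 45) + 910108 × (640 − 57.84) = 615.76 + 529.83 = 1145.59 × 10⁶ N·mm.
M_n = 1145.59 kN·m.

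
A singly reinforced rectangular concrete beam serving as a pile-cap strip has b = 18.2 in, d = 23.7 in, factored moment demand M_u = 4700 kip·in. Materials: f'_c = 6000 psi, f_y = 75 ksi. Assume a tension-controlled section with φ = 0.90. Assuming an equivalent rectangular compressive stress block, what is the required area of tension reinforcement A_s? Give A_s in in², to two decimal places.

M_n = M_u/φ = 4700/0.90 = 5222.22 kip·in.
From M_n = 0.85 f'_c a b (d − a/2):
a = d − √(d² − 2M_n/(0.85 f'_c b)) = 23.7 − √(23.7² − 2 × 5222.22/(0.85 × 6 × 18.2)) = 2.506 in.
A_s = 0.85 f'_c a b / f_y = 0.85 × 6 × 2.506 × 18.2 / 75 = 3.101 in².

A_s ≈ 3.10 in²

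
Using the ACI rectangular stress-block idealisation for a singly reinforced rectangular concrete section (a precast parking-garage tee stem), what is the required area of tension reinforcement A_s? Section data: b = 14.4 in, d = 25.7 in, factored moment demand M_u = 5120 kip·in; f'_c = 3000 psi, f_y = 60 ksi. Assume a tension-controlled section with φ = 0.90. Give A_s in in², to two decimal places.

M_n = M_u/φ = 5120/0.90 = 5688.89 kip·in.
From M_n = 0.85 f'_c a b (d − a/2):
a = d − √(d² − 2M_n/(0.85 f'_c b)) = 25.7 − √(25.7² − 2 × 5688.89/(0.85 × 3 × 14.4)) = 6.975 in.
A_s = 0.85 f'_c a b / f_y = 0.85 × 3 × 6.975 × 14.4 / 60 = 4.269 in².

A_s ≈ 4.27 in²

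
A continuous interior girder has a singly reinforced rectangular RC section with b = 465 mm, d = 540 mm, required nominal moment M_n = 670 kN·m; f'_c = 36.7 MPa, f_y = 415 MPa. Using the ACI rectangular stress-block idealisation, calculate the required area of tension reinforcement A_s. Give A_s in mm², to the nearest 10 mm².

With M_n = 0.85 f'_c a b (d − a/2), solve the quadratic for a:
a = d − √(d² − 2M_n/(0.85 f'_c b)) = 540 − √(540² − 2 × 670×10⁶/(0.85 × 36.7 × 465)) = 93.66 mm.
A_s = 0.85 f'_c a b / f_y = 0.85 × 36.7 × 93.66 × 465 / 415 = 3273.7 mm².

A_s ≈ 3270 mm²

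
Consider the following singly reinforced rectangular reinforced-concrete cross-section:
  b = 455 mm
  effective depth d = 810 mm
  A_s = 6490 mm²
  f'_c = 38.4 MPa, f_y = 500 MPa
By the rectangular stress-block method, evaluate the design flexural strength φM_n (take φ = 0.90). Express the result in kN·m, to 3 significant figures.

φM_n ≈ 2050 kN·m

T = A_s f_y = 6490 × 500 = 3245000 N = 3245 kN.
From C = T: a = T/(0.85 f'_c b) = 3245000/(0.85 × 38.4 × 455) = 218.50 mm.
M_n = T(d − a/2) = 3245 kN × (810 − 109.25) mm = 2273.93 kN·m.
φM_n = 0.90 × 2273.93 = 2046.54 kN·m.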